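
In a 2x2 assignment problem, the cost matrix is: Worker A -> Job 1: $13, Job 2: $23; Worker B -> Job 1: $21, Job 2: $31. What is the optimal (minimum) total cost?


Option 1: A->1 + B->2 = $13 + $31 = $44
Option 2: A->2 + B->1 = $23 + $21 = $44
Min cost = min($44, $44) = $44

$44


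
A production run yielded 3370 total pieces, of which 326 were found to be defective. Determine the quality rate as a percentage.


Formula: Quality Rate = Good Pieces / Total Pieces * 100
Good pieces = 3370 - 326 = 3044
QR = 3044 / 3370 * 100 = 90.3%

90.3%


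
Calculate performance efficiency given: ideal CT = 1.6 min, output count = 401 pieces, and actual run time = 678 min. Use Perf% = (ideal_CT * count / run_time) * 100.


Formula: Performance = (Ideal CT * Total Count) / Run Time * 100
Ideal output time = 1.6 * 401 = 641.6 min
Performance = 641.6 / 678 * 100 = 94.6%

94.6%


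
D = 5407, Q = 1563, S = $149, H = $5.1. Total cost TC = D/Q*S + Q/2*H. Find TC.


TC = 5407/1563 * 149 + 1563/2 * 5.1

$4501.10


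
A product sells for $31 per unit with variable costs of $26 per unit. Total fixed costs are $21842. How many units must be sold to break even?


Formula: BEQ = Fixed Costs / (Price - Variable Cost)
Contribution margin = $31 - $26 = $5/unit
BEQ = ceil($21842 / $5/unit) = ceil(4368.4) = 4369 units

4369 units


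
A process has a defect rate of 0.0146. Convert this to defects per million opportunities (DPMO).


DPMO = defect_rate * 1000000 = 0.0146 * 1000000

14600


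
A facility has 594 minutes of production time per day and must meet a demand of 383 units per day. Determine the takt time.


Formula: Takt Time = Available Production Time / Customer Demand
Takt = 594 min/day / 383 units/day
Takt = 1.55 min/unit

1.55 min/unit


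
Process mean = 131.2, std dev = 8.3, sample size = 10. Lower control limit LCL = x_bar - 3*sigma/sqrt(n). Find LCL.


LCL = 131.2 - 3 * 8.3 / sqrt(10)

123.33


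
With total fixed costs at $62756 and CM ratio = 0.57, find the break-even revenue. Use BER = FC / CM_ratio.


Formula: BER = Fixed Costs / Contribution Margin Ratio
BER = $62756 / 0.57
BER = $110098.25 (to the nearest cent)

$110098.25


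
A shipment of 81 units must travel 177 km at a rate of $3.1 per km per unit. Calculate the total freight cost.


TC = dist * cost * units = 177 * 3.1 * 81 = $44444.70

$44444.70


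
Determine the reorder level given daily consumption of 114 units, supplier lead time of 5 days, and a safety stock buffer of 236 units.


Formula: ROP = (Daily Demand * Lead Time) + Safety Stock
Demand during lead time = 114 * 5 = 570 units
ROP = 570 + 236 = 806 units

806 units


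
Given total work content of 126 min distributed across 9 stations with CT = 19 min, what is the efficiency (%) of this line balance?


Formula: Efficiency = Sum of Task Times / (N_stations * CT) * 100
Total station capacity = 9 stations * 19 min = 171 min
Efficiency = 126 / 171 * 100 = 73.7%

73.7%


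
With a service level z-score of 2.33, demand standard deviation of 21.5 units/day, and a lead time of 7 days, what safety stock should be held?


Formula: SS = z * sigma_d * sqrt(LT)
sqrt(LT) = sqrt(7) = 2.6458
SS = 2.33 * 21.5 * 2.6458
SS = 132.5 units

132.5 units


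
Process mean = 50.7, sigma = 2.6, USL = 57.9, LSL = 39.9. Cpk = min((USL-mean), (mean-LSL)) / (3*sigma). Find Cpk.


Cpu = (57.9 - 50.7) / (3 * 2.6) = 0.92
Cpl = (50.7 - 39.9) / (3 * 2.6) = 1.38
Cpk = min(0.92, 1.38) = 0.92

0.92


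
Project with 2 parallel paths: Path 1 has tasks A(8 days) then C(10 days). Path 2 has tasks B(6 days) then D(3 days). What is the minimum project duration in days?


Path 1 = 8 + 10 = 18 days
Path 2 = 6 + 3 = 9 days
Duration = max(18, 9) = 18 days

18 days


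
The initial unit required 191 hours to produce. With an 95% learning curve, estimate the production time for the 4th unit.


Formula: T_n = T_1 * (learning_rate)^(log2(n)) where learning_rate = rate/100
Doublings = log2(4) = 2
T_n = 191 * 0.95^2
T_n = 191 * 0.9025 = 172.4 hours

172.4 hours


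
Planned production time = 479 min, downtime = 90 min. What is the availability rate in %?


Formula: Availability = (Planned Time - Downtime) / Planned Time * 100
Uptime = 479 - 90 = 389 min
Availability = 389 / 479 * 100 = 81.2%

81.2%


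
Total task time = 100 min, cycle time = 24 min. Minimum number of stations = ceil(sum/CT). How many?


Formula: N_min = ceil(Sum of Task Times / Cycle Time)
N_min = ceil(100 min / 24 min) = ceil(4.1667)
N_min = 5 stations

5


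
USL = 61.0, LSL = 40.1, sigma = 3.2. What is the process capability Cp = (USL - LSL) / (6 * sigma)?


Cp = (61.0 - 40.1) / (6 * 3.2)

1.09


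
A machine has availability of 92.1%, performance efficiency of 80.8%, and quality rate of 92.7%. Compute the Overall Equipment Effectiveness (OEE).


Formula: OEE = Availability * Performance * Quality / 10000
A * P = 92.1% * 80.8% / 100 = 74.42%
OEE = 74.42% * 92.7% / 100 = 69.0%

69.0%


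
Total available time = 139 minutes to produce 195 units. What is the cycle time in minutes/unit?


Formula: CT = Available Time / Number of Units
CT = 139 min / 195 units
CT = 0.71 min/unit

0.71 min/unit


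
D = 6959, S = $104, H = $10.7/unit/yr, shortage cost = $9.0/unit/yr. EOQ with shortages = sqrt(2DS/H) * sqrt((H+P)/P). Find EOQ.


Formula: EOQ* = sqrt(2DS/H) * sqrt((H+P)/P)
Base EOQ = sqrt(2*6959*104/10.7) = 367.8 units
Correction = sqrt((10.7+9.0)/9.0) = 1.47949
EOQ* = 367.8 * 1.47949 = 544.2 units

544.2 units


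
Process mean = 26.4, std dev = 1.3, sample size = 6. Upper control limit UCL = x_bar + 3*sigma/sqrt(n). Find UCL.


UCL = 26.4 + 3 * 1.3 / sqrt(6)

27.99


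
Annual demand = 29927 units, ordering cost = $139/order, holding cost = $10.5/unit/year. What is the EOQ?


Formula: EOQ = sqrt(2 * D * S / H)
Numerator: 2 * 29927 * 139 = 8319706
2DS/H = 8319706 / 10.5 = 792353.0
EOQ = sqrt(792353.0) = 890.1 units

890.1 units


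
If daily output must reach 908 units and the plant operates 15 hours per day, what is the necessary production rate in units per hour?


Formula: Production Rate = Daily Demand / Available Hours
Rate = 908 units/day / 15 hours/day
Rate = 60.5 units/hour

60.5 units/hour


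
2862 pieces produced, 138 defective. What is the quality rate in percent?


Formula: Quality Rate = Good Pieces / Total Pieces * 100
Good pieces = 2862 - 138 = 2724
QR = 2724 / 2862 * 100 = 95.2%

95.2%


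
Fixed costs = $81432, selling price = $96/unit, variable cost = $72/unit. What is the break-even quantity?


Formula: BEQ = Fixed Costs / (Price - Variable Cost)
Contribution margin = $96 - $72 = $24/unit
BEQ = ceil($81432 / $24/unit) = ceil(3393.0) = 3393 units

3393 units


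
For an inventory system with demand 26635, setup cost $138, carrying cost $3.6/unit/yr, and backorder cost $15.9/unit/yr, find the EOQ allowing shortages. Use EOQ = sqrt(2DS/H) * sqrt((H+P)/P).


Formula: EOQ* = sqrt(2DS/H) * sqrt((H+P)/P)
Base EOQ = sqrt(2*26635*138/3.6) = 1428.99 units
Correction = sqrt((3.6+15.9)/15.9) = 1.10744
EOQ* = 1428.99 * 1.10744 = 1582.5 units

1582.5 units


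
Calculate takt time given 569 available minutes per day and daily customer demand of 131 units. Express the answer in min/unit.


Formula: Takt Time = Available Production Time / Customer Demand
Takt = 569 min/day / 131 units/day
Takt = 4.34 min/unit

4.34 min/unit


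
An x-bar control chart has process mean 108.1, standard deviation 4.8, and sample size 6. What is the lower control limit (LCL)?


LCL = 108.1 - 3 * 4.8 / sqrt(6)

102.22


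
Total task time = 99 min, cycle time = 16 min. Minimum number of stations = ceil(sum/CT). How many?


Formula: N_min = ceil(Sum of Task Times / Cycle Time)
N_min = ceil(99 min / 16 min) = ceil(6.1875)
N_min = 7 stations

7


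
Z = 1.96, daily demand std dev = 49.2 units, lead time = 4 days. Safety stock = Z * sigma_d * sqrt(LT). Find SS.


Formula: SS = z * sigma_d * sqrt(LT)
sqrt(LT) = sqrt(4) = 2.0
SS = 1.96 * 49.2 * 2.0
SS = 192.9 units

192.9 units


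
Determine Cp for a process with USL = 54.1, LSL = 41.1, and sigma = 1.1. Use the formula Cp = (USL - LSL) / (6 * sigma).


Cp = (54.1 - 41.1) / (6 * 1.1)

1.97


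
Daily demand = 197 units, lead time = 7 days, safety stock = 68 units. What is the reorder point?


Formula: ROP = (Daily Demand * Lead Time) + Safety Stock
Demand during lead time = 197 * 7 = 1379 units
ROP = 1379 + 68 = 1447 units

1447 units


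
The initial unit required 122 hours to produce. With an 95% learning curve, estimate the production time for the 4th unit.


Formula: T_n = T_1 * (learning_rate)^(log2(n)) where learning_rate = rate/100
Doublings = log2(4) = 2
T_n = 122 * 0.95^2
T_n = 122 * 0.9025 = 110.1 hours

110.1 hours


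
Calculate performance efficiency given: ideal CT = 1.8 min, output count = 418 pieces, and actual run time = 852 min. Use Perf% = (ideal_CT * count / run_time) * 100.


Formula: Performance = (Ideal CT * Total Count) / Run Time * 100
Ideal output time = 1.8 * 418 = 752.4 min
Performance = 752.4 / 852 * 100 = 88.3%

88.3%


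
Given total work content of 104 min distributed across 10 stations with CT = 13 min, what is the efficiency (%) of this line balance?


Formula: Efficiency = Sum of Task Times / (N_stations * CT) * 100
Total station capacity = 10 stations * 13 min = 130 min
Efficiency = 104 / 130 * 100 = 80.0%

80.0%


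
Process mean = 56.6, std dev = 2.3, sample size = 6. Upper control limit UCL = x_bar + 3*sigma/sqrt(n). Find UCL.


UCL = 56.6 + 3 * 2.3 / sqrt(6)

59.42


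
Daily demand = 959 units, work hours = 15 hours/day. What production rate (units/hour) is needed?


Formula: Production Rate = Daily Demand / Available Hours
Rate = 959 units/day / 15 hours/day
Rate = 63.9 units/hour

63.9 units/hour


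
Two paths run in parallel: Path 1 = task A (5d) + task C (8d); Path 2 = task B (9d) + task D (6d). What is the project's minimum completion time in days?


Path 1 = 5 + 8 = 13 days
Path 2 = 9 + 6 = 15 days
Duration = max(13, 15) = 15 days

15 days


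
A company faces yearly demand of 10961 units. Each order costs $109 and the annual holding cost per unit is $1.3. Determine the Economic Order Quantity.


Formula: EOQ = sqrt(2 * D * S / H)
Numerator: 2 * 10961 * 109 = 2389498
2DS/H = 2389498 / 1.3 = 1838075.4
EOQ = sqrt(1838075.4) = 1355.8 units

1355.8 units


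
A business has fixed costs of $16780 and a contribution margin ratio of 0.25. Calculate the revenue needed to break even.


Formula: BER = Fixed Costs / Contribution Margin Ratio
BER = $16780 / 0.25
BER = $67120.00 (to the nearest cent)

$67120.00


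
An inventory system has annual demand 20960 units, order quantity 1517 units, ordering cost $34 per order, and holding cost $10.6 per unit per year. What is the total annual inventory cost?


TC = 20960/1517 * 34 + 1517/2 * 10.6

$8509.87


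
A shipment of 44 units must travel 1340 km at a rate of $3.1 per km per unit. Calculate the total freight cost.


TC = dist * cost * units = 1340 * 3.1 * 44 = $182776.00

$182776.00


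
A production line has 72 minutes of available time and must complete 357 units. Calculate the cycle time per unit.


Formula: CT = Available Time / Number of Units
CT = 72 min / 357 units
CT = 0.2 min/unit

0.2 min/unit


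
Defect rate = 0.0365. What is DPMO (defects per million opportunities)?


DPMO = defect_rate * 1000000 = 0.0365 * 1000000

36500


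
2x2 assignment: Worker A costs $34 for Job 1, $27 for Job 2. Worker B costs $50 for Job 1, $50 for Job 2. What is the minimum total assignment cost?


Option 1: A->1 + B->2 = $34 + $50 = $84
Option 2: A->2 + B->1 = $27 + $50 = $77
Min cost = min($84, $77) = $77

$77


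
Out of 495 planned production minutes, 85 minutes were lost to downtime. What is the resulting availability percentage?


Formula: Availability = (Planned Time - Downtime) / Planned Time * 100
Uptime = 495 - 85 = 410 min
Availability = 410 / 495 * 100 = 82.8%

82.8%


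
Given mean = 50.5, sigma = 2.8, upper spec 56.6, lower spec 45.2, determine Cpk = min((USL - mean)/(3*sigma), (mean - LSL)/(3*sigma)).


Cpu = (56.6 - 50.5) / (3 * 2.8) = 0.73
Cpl = (50.5 - 45.2) / (3 * 2.8) = 0.63
Cpk = min(0.73, 0.63) = 0.63

0.63


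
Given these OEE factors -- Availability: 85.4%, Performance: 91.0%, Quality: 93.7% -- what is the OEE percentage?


Formula: OEE = Availability * Performance * Quality / 10000
A * P = 85.4% * 91.0% / 100 = 77.71%
OEE = 77.71% * 93.7% / 100 = 72.8%

72.8%


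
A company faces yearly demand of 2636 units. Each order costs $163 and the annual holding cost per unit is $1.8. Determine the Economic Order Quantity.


Formula: EOQ = sqrt(2 * D * S / H)
Numerator: 2 * 2636 * 163 = 859336
2DS/H = 859336 / 1.8 = 477408.9
EOQ = sqrt(477408.9) = 690.9 units

690.9 units


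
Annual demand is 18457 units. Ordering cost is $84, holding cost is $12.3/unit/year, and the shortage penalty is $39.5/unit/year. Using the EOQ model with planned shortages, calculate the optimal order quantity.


Formula: EOQ* = sqrt(2DS/H) * sqrt((H+P)/P)
Base EOQ = sqrt(2*18457*84/12.3) = 502.09 units
Correction = sqrt((12.3+39.5)/39.5) = 1.14516
EOQ* = 502.09 * 1.14516 = 575.0 units

575.0 units


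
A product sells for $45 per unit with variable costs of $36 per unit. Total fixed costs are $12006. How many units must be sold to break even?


Formula: BEQ = Fixed Costs / (Price - Variable Cost)
Contribution margin = $45 - $36 = $9/unit
BEQ = ceil($12006 / $9/unit) = ceil(1334.0) = 1334 units

1334 units


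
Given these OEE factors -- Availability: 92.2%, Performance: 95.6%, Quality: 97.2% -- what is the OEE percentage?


Formula: OEE = Availability * Performance * Quality / 10000
A * P = 92.2% * 95.6% / 100 = 88.14%
OEE = 88.14% * 97.2% / 100 = 85.7%

85.7%


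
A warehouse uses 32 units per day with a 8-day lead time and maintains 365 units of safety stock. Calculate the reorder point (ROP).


Formula: ROP = (Daily Demand * Lead Time) + Safety Stock
Demand during lead time = 32 * 8 = 256 units
ROP = 256 + 365 = 621 units

621 units


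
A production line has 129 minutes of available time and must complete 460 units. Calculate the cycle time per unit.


Formula: CT = Available Time / Number of Units
CT = 129 min / 460 units
CT = 0.28 min/unit

0.28 min/unit


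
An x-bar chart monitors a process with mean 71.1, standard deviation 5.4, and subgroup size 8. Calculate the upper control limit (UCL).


UCL = 71.1 + 3 * 5.4 / sqrt(8)

76.83


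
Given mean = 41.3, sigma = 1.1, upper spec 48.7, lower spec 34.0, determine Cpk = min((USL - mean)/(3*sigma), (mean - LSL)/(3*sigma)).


Cpu = (48.7 - 41.3) / (3 * 1.1) = 2.24
Cpl = (41.3 - 34.0) / (3 * 1.1) = 2.21
Cpk = min(2.24, 2.21) = 2.21

2.21


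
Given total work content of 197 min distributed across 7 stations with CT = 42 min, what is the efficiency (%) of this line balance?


Formula: Efficiency = Sum of Task Times / (N_stations * CT) * 100
Total station capacity = 7 stations * 42 min = 294 min
Efficiency = 197 / 294 * 100 = 67.0%

67.0%


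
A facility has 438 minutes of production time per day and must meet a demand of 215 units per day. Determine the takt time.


Formula: Takt Time = Available Production Time / Customer Demand
Takt = 438 min/day / 215 units/day
Takt = 2.04 min/unit

2.04 min/unit


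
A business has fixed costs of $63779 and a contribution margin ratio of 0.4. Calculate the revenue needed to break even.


Formula: BER = Fixed Costs / Contribution Margin Ratio
BER = $63779 / 0.4
BER = $159447.50 (to the nearest cent)

$159447.50


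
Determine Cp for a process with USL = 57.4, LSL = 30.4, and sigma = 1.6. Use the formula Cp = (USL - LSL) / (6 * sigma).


Cp = (57.4 - 30.4) / (6 * 1.6)

2.81


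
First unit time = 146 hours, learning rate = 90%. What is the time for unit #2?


Formula: T_n = T_1 * (learning_rate)^(log2(n)) where learning_rate = rate/100
Doublings = log2(2) = 1
T_n = 146 * 0.9^1
T_n = 146 * 0.9 = 131.4 hours

131.4 hours


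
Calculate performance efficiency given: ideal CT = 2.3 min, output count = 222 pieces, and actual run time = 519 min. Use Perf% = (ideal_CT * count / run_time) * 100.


Formula: Performance = (Ideal CT * Total Count) / Run Time * 100
Ideal output time = 2.3 * 222 = 510.6 min
Performance = 510.6 / 519 * 100 = 98.4%

98.4%


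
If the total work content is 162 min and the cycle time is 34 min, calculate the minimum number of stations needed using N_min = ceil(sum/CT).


Formula: N_min = ceil(Sum of Task Times / Cycle Time)
N_min = ceil(162 min / 34 min) = ceil(4.7647)
N_min = 5 stations

5


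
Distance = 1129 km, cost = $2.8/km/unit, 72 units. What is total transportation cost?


TC = dist * cost * units = 1129 * 2.8 * 72 = $227606.40

$227606.40


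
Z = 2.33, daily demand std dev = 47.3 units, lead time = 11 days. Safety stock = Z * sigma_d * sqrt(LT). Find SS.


Formula: SS = z * sigma_d * sqrt(LT)
sqrt(LT) = sqrt(11) = 3.3166
SS = 2.33 * 47.3 * 3.3166
SS = 365.5 units

365.5 units


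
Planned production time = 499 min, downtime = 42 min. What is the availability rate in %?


Formula: Availability = (Planned Time - Downtime) / Planned Time * 100
Uptime = 499 - 42 = 457 min
Availability = 457 / 499 * 100 = 91.6%

91.6%


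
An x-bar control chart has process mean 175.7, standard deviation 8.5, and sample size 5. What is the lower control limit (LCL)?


LCL = 175.7 - 3 * 8.5 / sqrt(5)

164.3


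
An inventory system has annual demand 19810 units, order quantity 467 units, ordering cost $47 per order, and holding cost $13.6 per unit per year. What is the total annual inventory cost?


TC = 19810/467 * 47 + 467/2 * 13.6

$5169.33


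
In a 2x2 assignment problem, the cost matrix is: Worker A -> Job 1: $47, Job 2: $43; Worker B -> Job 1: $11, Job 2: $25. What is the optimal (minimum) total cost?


Option 1: A->1 + B->2 = $47 + $25 = $72
Option 2: A->2 + B->1 = $43 + $11 = $54
Min cost = min($72, $54) = $54

$54


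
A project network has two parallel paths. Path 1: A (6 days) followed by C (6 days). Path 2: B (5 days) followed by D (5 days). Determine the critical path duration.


Path 1 = 6 + 6 = 12 days
Path 2 = 5 + 5 = 10 days
Duration = max(12, 10) = 12 days

12 days


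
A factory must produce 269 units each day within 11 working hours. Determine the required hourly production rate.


Formula: Production Rate = Daily Demand / Available Hours
Rate = 269 units/day / 11 hours/day
Rate = 24.5 units/hour

24.5 units/hour


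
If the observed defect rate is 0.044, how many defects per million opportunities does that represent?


DPMO = defect_rate * 1000000 = 0.044 * 1000000

44000


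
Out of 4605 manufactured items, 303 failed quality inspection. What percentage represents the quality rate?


Formula: Quality Rate = Good Pieces / Total Pieces * 100
Good pieces = 4605 - 303 = 4302
QR = 4302 / 4605 * 100 = 93.4%

93.4%


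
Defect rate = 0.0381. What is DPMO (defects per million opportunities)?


DPMO = defect_rate * 1000000 = 0.0381 * 1000000

38100


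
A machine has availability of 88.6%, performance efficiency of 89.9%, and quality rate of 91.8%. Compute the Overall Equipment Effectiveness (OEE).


Formula: OEE = Availability * Performance * Quality / 10000
A * P = 88.6% * 89.9% / 100 = 79.65%
OEE = 79.65% * 91.8% / 100 = 73.1%

73.1%


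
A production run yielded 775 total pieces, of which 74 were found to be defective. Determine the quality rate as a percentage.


Formula: Quality Rate = Good Pieces / Total Pieces * 100
Good pieces = 775 - 74 = 701
QR = 701 / 775 * 100 = 90.5%

90.5%


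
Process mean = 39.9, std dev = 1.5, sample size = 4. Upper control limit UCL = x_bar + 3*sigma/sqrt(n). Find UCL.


UCL = 39.9 + 3 * 1.5 / sqrt(4)

42.15


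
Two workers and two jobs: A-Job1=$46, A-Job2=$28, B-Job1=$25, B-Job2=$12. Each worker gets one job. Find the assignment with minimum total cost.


Option 1: A->1 + B->2 = $46 + $12 = $58
Option 2: A->2 + B->1 = $28 + $25 = $53
Min cost = min($58, $53) = $53

$53


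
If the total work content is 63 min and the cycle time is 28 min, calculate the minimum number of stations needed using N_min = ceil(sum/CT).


Formula: N_min = ceil(Sum of Task Times / Cycle Time)
N_min = ceil(63 min / 28 min) = ceil(2.25)
N_min = 3 stations

3


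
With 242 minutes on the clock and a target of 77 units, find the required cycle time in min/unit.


Formula: CT = Available Time / Number of Units
CT = 242 min / 77 units
CT = 3.14 min/unit

3.14 min/unit


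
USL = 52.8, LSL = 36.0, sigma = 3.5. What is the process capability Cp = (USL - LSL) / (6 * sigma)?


Cp = (52.8 - 36.0) / (6 * 3.5)

0.8


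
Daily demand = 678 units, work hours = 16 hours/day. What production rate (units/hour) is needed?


Formula: Production Rate = Daily Demand / Available Hours
Rate = 678 units/day / 16 hours/day
Rate = 42.4 units/hour

42.4 units/hour


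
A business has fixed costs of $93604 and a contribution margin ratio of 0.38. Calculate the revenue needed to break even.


Formula: BER = Fixed Costs / Contribution Margin Ratio
BER = $93604 / 0.38
BER = $246326.32 (to the nearest cent)

$246326.32


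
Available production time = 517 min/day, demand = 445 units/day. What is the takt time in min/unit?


Formula: Takt Time = Available Production Time / Customer Demand
Takt = 517 min/day / 445 units/day
Takt = 1.16 min/unit

1.16 min/unit


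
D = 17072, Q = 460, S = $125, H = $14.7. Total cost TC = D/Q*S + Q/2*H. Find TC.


TC = 17072/460 * 125 + 460/2 * 14.7

$8020.13


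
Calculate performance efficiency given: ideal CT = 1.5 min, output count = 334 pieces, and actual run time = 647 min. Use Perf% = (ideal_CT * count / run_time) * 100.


Formula: Performance = (Ideal CT * Total Count) / Run Time * 100
Ideal output time = 1.5 * 334 = 501.0 min
Performance = 501.0 / 647 * 100 = 77.4%

77.4%


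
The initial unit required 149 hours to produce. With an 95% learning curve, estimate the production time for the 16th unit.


Formula: T_n = T_1 * (learning_rate)^(log2(n)) where learning_rate = rate/100
Doublings = log2(16) = 4
T_n = 149 * 0.95^4
T_n = 149 * 0.8145 = 121.4 hours

121.4 hours


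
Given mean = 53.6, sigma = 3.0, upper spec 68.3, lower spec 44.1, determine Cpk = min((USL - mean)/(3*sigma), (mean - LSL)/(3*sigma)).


Cpu = (68.3 - 53.6) / (3 * 3.0) = 1.63
Cpl = (53.6 - 44.1) / (3 * 3.0) = 1.06
Cpk = min(1.63, 1.06) = 1.06

1.06


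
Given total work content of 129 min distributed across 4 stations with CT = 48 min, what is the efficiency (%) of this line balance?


Formula: Efficiency = Sum of Task Times / (N_stations * CT) * 100
Total station capacity = 4 stations * 48 min = 192 min
Efficiency = 129 / 192 * 100 = 67.2%

67.2%


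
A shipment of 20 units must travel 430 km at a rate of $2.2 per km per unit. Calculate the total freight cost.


TC = dist * cost * units = 430 * 2.2 * 20 = $18920.00

$18920.00


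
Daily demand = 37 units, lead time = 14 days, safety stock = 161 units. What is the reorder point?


Formula: ROP = (Daily Demand * Lead Time) + Safety Stock
Demand during lead time = 37 * 14 = 518 units
ROP = 518 + 161 = 679 units

679 units


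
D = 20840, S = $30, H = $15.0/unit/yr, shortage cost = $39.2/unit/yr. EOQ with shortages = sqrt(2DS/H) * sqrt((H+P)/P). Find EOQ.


Formula: EOQ* = sqrt(2DS/H) * sqrt((H+P)/P)
Base EOQ = sqrt(2*20840*30/15.0) = 288.72 units
Correction = sqrt((15.0+39.2)/39.2) = 1.17586
EOQ* = 288.72 * 1.17586 = 339.5 units

339.5 units


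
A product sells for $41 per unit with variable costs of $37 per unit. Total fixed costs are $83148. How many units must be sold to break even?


Formula: BEQ = Fixed Costs / (Price - Variable Cost)
Contribution margin = $41 - $37 = $4/unit
BEQ = ceil($83148 / $4/unit) = ceil(20787.0) = 20787 units

20787 units


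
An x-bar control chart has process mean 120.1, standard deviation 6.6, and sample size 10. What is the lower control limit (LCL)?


LCL = 120.1 - 3 * 6.6 / sqrt(10)

113.84


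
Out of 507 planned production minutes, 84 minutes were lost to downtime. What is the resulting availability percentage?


Formula: Availability = (Planned Time - Downtime) / Planned Time * 100
Uptime = 507 - 84 = 423 min
Availability = 423 / 507 * 100 = 83.4%

83.4%


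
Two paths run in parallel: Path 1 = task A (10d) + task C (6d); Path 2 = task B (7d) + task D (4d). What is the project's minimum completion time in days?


Path 1 = 10 + 6 = 16 days
Path 2 = 7 + 4 = 11 days
Duration = max(16, 11) = 16 days

16 days


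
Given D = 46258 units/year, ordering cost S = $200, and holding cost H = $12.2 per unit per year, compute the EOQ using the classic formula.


Formula: EOQ = sqrt(2 * D * S / H)
Numerator: 2 * 46258 * 200 = 18503200
2DS/H = 18503200 / 12.2 = 1516655.7
EOQ = sqrt(1516655.7) = 1231.5 units

1231.5 units


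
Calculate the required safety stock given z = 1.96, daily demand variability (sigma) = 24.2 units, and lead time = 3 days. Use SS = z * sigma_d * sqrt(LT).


Formula: SS = z * sigma_d * sqrt(LT)
sqrt(LT) = sqrt(3) = 1.7321
SS = 1.96 * 24.2 * 1.7321
SS = 82.2 units

82.2 units


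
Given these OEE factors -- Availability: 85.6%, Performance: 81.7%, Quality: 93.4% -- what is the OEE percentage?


Formula: OEE = Availability * Performance * Quality / 10000
A * P = 85.6% * 81.7% / 100 = 69.94%
OEE = 69.94% * 93.4% / 100 = 65.3%

65.3%


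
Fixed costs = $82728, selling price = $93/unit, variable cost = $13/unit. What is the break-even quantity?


Formula: BEQ = Fixed Costs / (Price - Variable Cost)
Contribution margin = $93 - $13 = $80/unit
BEQ = ceil($82728 / $80/unit) = ceil(1034.1) = 1035 units

1035 units


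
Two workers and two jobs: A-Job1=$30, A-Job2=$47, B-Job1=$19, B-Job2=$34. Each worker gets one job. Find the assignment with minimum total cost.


Option 1: A->1 + B->2 = $30 + $34 = $64
Option 2: A->2 + B->1 = $47 + $19 = $66
Min cost = min($64, $66) = $64

$64


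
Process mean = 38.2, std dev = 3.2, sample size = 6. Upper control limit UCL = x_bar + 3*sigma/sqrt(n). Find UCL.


UCL = 38.2 + 3 * 3.2 / sqrt(6)

42.12


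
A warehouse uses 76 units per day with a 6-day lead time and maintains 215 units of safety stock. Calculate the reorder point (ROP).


Formula: ROP = (Daily Demand * Lead Time) + Safety Stock
Demand during lead time = 76 * 6 = 456 units
ROP = 456 + 215 = 671 units

671 units


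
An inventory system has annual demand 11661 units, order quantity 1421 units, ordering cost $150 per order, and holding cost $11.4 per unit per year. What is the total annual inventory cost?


TC = 11661/1421 * 150 + 1421/2 * 11.4

$9330.63


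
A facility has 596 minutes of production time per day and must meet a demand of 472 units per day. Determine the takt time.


Formula: Takt Time = Available Production Time / Customer Demand
Takt = 596 min/day / 472 units/day
Takt = 1.26 min/unit

1.26 min/unit


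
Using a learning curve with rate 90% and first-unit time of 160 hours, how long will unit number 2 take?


Formula: T_n = T_1 * (learning_rate)^(log2(n)) where learning_rate = rate/100
Doublings = log2(2) = 1
T_n = 160 * 0.9^1
T_n = 160 * 0.9 = 144.0 hours

144.0 hours


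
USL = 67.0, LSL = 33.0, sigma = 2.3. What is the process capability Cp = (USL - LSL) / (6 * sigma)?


Cp = (67.0 - 33.0) / (6 * 2.3)

2.46


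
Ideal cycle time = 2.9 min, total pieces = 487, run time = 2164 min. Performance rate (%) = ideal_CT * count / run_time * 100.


Formula: Performance = (Ideal CT * Total Count) / Run Time * 100
Ideal output time = 2.9 * 487 = 1412.3 min
Performance = 1412.3 / 2164 * 100 = 65.3%

65.3%


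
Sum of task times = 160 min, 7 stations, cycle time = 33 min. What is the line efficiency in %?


Formula: Efficiency = Sum of Task Times / (N_stations * CT) * 100
Total station capacity = 7 stations * 33 min = 231 min
Efficiency = 160 / 231 * 100 = 69.3%

69.3%


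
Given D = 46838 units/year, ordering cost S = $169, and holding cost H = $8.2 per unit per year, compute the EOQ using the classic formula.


Formula: EOQ = sqrt(2 * D * S / H)
Numerator: 2 * 46838 * 169 = 15831244
2DS/H = 15831244 / 8.2 = 1930639.5
EOQ = sqrt(1930639.5) = 1389.5 units

1389.5 units


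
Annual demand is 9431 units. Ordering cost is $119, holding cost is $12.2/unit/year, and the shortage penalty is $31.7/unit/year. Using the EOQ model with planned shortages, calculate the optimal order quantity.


Formula: EOQ* = sqrt(2DS/H) * sqrt((H+P)/P)
Base EOQ = sqrt(2*9431*119/12.2) = 428.93 units
Correction = sqrt((12.2+31.7)/31.7) = 1.1768
EOQ* = 428.93 * 1.1768 = 504.8 units

504.8 units


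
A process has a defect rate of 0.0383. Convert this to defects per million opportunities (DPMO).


DPMO = defect_rate * 1000000 = 0.0383 * 1000000

38300


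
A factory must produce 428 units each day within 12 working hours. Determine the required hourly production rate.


Formula: Production Rate = Daily Demand / Available Hours
Rate = 428 units/day / 12 hours/day
Rate = 35.7 units/hour

35.7 units/hour


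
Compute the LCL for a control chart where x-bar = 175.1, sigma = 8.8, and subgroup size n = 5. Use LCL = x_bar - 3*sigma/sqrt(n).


LCL = 175.1 - 3 * 8.8 / sqrt(5)

163.29


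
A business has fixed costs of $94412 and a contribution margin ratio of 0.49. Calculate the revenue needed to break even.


Formula: BER = Fixed Costs / Contribution Margin Ratio
BER = $94412 / 0.49
BER = $192677.55 (to the nearest cent)

$192677.55


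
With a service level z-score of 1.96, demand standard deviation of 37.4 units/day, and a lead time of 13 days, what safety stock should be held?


Formula: SS = z * sigma_d * sqrt(LT)
sqrt(LT) = sqrt(13) = 3.6056
SS = 1.96 * 37.4 * 3.6056
SS = 264.3 units

264.3 units


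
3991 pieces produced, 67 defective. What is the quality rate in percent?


Formula: Quality Rate = Good Pieces / Total Pieces * 100
Good pieces = 3991 - 67 = 3924
QR = 3924 / 3991 * 100 = 98.3%

98.3%


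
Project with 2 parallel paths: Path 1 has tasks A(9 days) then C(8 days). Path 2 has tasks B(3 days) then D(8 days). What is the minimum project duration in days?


Path 1 = 9 + 8 = 17 days
Path 2 = 3 + 8 = 11 days
Duration = max(17, 11) = 17 days

17 days


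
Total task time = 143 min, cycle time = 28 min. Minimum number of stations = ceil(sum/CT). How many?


Formula: N_min = ceil(Sum of Task Times / Cycle Time)
N_min = ceil(143 min / 28 min) = ceil(5.1071)
N_min = 6 stations

6


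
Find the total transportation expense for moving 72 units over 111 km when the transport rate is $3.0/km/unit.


TC = dist * cost * units = 111 * 3.0 * 72 = $23976.00

$23976.00


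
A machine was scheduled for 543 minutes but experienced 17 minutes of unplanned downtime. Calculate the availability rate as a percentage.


Formula: Availability = (Planned Time - Downtime) / Planned Time * 100
Uptime = 543 - 17 = 526 min
Availability = 526 / 543 * 100 = 96.9%

96.9%


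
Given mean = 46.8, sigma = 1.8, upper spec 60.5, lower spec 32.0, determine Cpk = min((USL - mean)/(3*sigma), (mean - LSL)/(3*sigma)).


Cpu = (60.5 - 46.8) / (3 * 1.8) = 2.54
Cpl = (46.8 - 32.0) / (3 * 1.8) = 2.74
Cpk = min(2.54, 2.74) = 2.54

2.54


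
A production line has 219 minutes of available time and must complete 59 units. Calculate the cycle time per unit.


Formula: CT = Available Time / Number of Units
CT = 219 min / 59 units
CT = 3.71 min/unit

3.71 min/unit


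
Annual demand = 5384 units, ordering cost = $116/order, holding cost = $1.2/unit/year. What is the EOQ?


Formula: EOQ = sqrt(2 * D * S / H)
Numerator: 2 * 5384 * 116 = 1249088
2DS/H = 1249088 / 1.2 = 1040906.7
EOQ = sqrt(1040906.7) = 1020.2 units

1020.2 units


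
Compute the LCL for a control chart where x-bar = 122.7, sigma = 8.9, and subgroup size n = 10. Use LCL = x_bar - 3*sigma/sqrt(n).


LCL = 122.7 - 3 * 8.9 / sqrt(10)

114.26


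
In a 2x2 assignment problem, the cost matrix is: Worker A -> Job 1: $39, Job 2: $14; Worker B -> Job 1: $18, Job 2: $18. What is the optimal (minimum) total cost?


Option 1: A->1 + B->2 = $39 + $18 = $57
Option 2: A->2 + B->1 = $14 + $18 = $32
Min cost = min($57, $32) = $32

$32


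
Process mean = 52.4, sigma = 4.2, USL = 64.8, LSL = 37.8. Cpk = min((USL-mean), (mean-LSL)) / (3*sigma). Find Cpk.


Cpu = (64.8 - 52.4) / (3 * 4.2) = 0.98
Cpl = (52.4 - 37.8) / (3 * 4.2) = 1.16
Cpk = min(0.98, 1.16) = 0.98

0.98


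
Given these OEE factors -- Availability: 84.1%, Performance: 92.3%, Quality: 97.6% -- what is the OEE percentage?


Formula: OEE = Availability * Performance * Quality / 10000
A * P = 84.1% * 92.3% / 100 = 77.62%
OEE = 77.62% * 97.6% / 100 = 75.8%

75.8%


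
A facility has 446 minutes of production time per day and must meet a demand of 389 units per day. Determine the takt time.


Formula: Takt Time = Available Production Time / Customer Demand
Takt = 446 min/day / 389 units/day
Takt = 1.15 min/unit

1.15 min/unit


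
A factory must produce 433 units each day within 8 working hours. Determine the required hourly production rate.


Formula: Production Rate = Daily Demand / Available Hours
Rate = 433 units/day / 8 hours/day
Rate = 54.1 units/hour

54.1 units/hour


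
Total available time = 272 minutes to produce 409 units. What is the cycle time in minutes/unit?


Formula: CT = Available Time / Number of Units
CT = 272 min / 409 units
CT = 0.67 min/unit

0.67 min/unit


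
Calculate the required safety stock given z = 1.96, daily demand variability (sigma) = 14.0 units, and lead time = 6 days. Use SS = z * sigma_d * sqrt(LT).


Formula: SS = z * sigma_d * sqrt(LT)
sqrt(LT) = sqrt(6) = 2.4495
SS = 1.96 * 14.0 * 2.4495
SS = 67.2 units

67.2 units


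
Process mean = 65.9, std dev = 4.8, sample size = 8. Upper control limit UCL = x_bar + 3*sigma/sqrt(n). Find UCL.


UCL = 65.9 + 3 * 4.8 / sqrt(8)

70.99


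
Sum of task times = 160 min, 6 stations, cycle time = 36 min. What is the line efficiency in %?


Formula: Efficiency = Sum of Task Times / (N_stations * CT) * 100
Total station capacity = 6 stations * 36 min = 216 min
Efficiency = 160 / 216 * 100 = 74.1%

74.1%


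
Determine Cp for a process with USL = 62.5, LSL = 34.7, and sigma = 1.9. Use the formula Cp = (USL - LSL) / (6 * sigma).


Cp = (62.5 - 34.7) / (6 * 1.9)

2.44


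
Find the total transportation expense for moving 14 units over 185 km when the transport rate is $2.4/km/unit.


TC = dist * cost * units = 185 * 2.4 * 14 = $6216.00

$6216.00


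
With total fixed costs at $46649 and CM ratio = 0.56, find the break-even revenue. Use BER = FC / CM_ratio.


Formula: BER = Fixed Costs / Contribution Margin Ratio
BER = $46649 / 0.56
BER = $83301.79 (to the nearest cent)

$83301.79


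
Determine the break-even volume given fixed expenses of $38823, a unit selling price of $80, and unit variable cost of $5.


Formula: BEQ = Fixed Costs / (Price - Variable Cost)
Contribution margin = $80 - $5 = $75/unit
BEQ = ceil($38823 / $75/unit) = ceil(517.64) = 518 units

518 units


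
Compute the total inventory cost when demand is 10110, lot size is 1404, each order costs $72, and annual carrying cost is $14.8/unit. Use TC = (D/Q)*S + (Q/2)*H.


TC = 10110/1404 * 72 + 1404/2 * 14.8

$10908.06


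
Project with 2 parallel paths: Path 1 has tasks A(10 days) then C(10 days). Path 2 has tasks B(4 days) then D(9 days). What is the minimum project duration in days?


Path 1 = 10 + 10 = 20 days
Path 2 = 4 + 9 = 13 days
Duration = max(20, 13) = 20 days

20 days


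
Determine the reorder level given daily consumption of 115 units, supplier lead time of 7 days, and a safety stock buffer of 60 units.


Formula: ROP = (Daily Demand * Lead Time) + Safety Stock
Demand during lead time = 115 * 7 = 805 units
ROP = 805 + 60 = 865 units

865 units


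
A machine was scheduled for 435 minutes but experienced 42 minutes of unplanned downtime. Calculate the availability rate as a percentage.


Formula: Availability = (Planned Time - Downtime) / Planned Time * 100
Uptime = 435 - 42 = 393 min
Availability = 393 / 435 * 100 = 90.3%

90.3%


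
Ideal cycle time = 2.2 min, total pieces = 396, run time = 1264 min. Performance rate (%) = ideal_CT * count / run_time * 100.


Formula: Performance = (Ideal CT * Total Count) / Run Time * 100
Ideal output time = 2.2 * 396 = 871.2 min
Performance = 871.2 / 1264 * 100 = 68.9%

68.9%


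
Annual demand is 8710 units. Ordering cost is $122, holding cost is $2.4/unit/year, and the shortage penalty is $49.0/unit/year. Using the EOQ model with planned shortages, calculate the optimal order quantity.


Formula: EOQ* = sqrt(2DS/H) * sqrt((H+P)/P)
Base EOQ = sqrt(2*8710*122/2.4) = 941.02 units
Correction = sqrt((2.4+49.0)/49.0) = 1.0242
EOQ* = 941.02 * 1.0242 = 963.8 units

963.8 units


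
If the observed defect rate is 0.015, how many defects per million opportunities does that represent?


DPMO = defect_rate * 1000000 = 0.015 * 1000000

15000


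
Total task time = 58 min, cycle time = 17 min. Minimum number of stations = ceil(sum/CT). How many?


Formula: N_min = ceil(Sum of Task Times / Cycle Time)
N_min = ceil(58 min / 17 min) = ceil(3.4118)
N_min = 4 stations

4


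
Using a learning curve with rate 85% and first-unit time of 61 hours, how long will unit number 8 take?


Formula: T_n = T_1 * (learning_rate)^(log2(n)) where learning_rate = rate/100
Doublings = log2(8) = 3
T_n = 61 * 0.85^3
T_n = 61 * 0.6141 = 37.5 hours

37.5 hours


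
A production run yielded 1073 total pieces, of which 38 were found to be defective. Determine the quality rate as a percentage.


Formula: Quality Rate = Good Pieces / Total Pieces * 100
Good pieces = 1073 - 38 = 1035
QR = 1035 / 1073 * 100 = 96.5%

96.5%


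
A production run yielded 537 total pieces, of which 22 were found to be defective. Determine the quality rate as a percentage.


Formula: Quality Rate = Good Pieces / Total Pieces * 100
Good pieces = 537 - 22 = 515
QR = 515 / 537 * 100 = 95.9%

95.9%


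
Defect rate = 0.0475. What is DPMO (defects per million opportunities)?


DPMO = defect_rate * 1000000 = 0.0475 * 1000000

47500


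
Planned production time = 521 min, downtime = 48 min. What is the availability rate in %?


Formula: Availability = (Planned Time - Downtime) / Planned Time * 100
Uptime = 521 - 48 = 473 min
Availability = 473 / 521 * 100 = 90.8%

90.8%


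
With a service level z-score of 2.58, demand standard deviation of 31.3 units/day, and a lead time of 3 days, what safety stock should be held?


Formula: SS = z * sigma_d * sqrt(LT)
sqrt(LT) = sqrt(3) = 1.7321
SS = 2.58 * 31.3 * 1.7321
SS = 139.9 units

139.9 units


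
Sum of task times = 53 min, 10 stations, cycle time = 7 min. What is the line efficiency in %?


Formula: Efficiency = Sum of Task Times / (N_stations * CT) * 100
Total station capacity = 10 stations * 7 min = 70 min
Efficiency = 53 / 70 * 100 = 75.7%

75.7%


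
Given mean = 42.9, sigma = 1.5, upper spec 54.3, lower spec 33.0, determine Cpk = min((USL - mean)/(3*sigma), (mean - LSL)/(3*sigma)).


Cpu = (54.3 - 42.9) / (3 * 1.5) = 2.53
Cpl = (42.9 - 33.0) / (3 * 1.5) = 2.2
Cpk = min(2.53, 2.2) = 2.2

2.2


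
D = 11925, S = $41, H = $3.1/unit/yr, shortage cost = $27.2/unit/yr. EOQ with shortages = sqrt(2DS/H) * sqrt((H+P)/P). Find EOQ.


Formula: EOQ* = sqrt(2DS/H) * sqrt((H+P)/P)
Base EOQ = sqrt(2*11925*41/3.1) = 561.64 units
Correction = sqrt((3.1+27.2)/27.2) = 1.05545
EOQ* = 561.64 * 1.05545 = 592.8 units

592.8 units
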